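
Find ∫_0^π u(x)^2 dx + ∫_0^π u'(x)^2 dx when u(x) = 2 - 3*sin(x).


||u||_{H^1(0,π)}^2 = -24 + 13*π

u'(x) = -3*cos(x).
Expand u² and (u')² and integrate term by term on (0, π), using: for integers n ≥ 1, ∫_0^π sin²(nx) dx = ∫_0^π cos²(nx) dx = π/2; for n ≠ n', ∫_0^π sin(nx)sin(n'x) dx = ∫_0^π cos(nx)cos(n'x) dx = 0; and by product-to-sum, ∫_0^π sin(nx)cos(n'x) dx = ½∫_0^π [sin((n+n')x) + sin((n−n')x)] dx, which is 0 when n+n' is even and 2n/(n²−n'²) when n+n' is odd (it need not vanish on (0, π)). For the constant mode: ∫_0^π 1 dx = π, ∫_0^π cos(nx) dx = 0, ∫_0^π sin(nx) dx = (1−(−1)^n)/n.
  u² squared terms: (2)²·∫1 dx = 4·π = 4*π;  (-3)²·∫sin(x)² dx = 9·π/2 = 9*π/2.
  u² cross terms: 2·(2)·(-3)·∫1·sin(x) dx = -12·(2) = -24.
  So ∫_0^π u² dx = 4*π + 9*π/2 − 24 = -24 + 17*π/2.
  (u')² squared terms: (-3)²·∫cos(x)² dx = 9·π/2 = 9*π/2.
  So ∫_0^π (u')² dx = 9*π/2.
||u||_{H^1}^2 = (-24 + 17*π/2) + (9*π/2) = -24 + 13*π.


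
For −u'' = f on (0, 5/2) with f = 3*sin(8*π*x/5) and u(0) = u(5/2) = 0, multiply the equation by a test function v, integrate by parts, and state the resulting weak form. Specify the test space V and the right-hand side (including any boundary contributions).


V = H^1_0(0, 5/2) (so v(0) = v(5/2) = 0); weak form: ∫_0^5/2 u'v' dx = ∫_0^5/2 (3*sin(8*π*x/5)) v dx for all v ∈ V.

Multiply both sides by a test function v and integrate from 0 to 5/2:
  ∫_0^5/2 −u''(x) v(x) dx = ∫_0^5/2 f(x) v(x) dx.
Integrate the LHS by parts once:
  ∫_0^5/2 −u'' v dx = −[u'(x) v(x)]_0^5/2 + ∫_0^5/2 u'(x) v'(x) dx.
Thus ∫_0^5/2 u'(x) v'(x) dx = ∫_0^5/2 f(x) v(x) dx + [u'(x) v(x)]_0^5/2.
Choose V so that boundary terms are either known or forced to vanish.
u is Dirichlet: u(0) = u(5/2) = 0. Let V = H^1_0(0, 5/2); then v(0) = v(5/2) = 0, and [u' v]_0^5/2 = 0.
Weak formulation: find u (satisfying any essential BC) such that ∫_0^5/2 u'(x) v'(x) dx = ∫_0^5/2 f v dx for all v ∈ V.
Substituting f(x) = 3*sin(8*π*x/5), the right-hand side is ∫_0^5/2 (3*sin(8*π*x/5)) v dx.


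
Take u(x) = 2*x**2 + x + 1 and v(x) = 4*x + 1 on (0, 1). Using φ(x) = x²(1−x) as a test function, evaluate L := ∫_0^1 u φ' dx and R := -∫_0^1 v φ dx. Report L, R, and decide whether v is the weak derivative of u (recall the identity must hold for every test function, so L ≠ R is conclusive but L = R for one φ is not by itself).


LHS = -17/60, RHS = -17/60. Yes, v = u' weakly.

u(x) = 2*x**2 + x + 1, classical derivative u'(x) = 4*x + 1.
φ(x) = x²(1−x), so φ'(x) = x*(2 - 3*x).
Note φ(0) = φ(1) = 0, so the boundary term u·φ vanishes.
LHS = ∫_0^1 u(x) φ'(x) dx = ∫_0^1 (-6*x^4 + x^3 - x^2 + 2*x) dx. Term by term:
  ∫_0^1 -6*x^4 dx = -6/5;  ∫_0^1 x^3 dx = 1/4;  ∫_0^1 -x^2 dx = -1/3;
  ∫_0^1 2*x dx = 1.
Sum: -6/5 + 1/4 − 1/3 + 1 = -17/60.
So LHS = -17/60.
∫_0^1 v(x) φ(x) dx = ∫_0^1 (-4*x^4 + 3*x^3 + x^2) dx. Term by term:
  ∫_0^1 -4*x^4 dx = -4/5;  ∫_0^1 3*x^3 dx = 3/4;  ∫_0^1 x^2 dx = 1/3.
Sum: -4/5 + 3/4 + 1/3 = 17/60.
So RHS = -∫_0^1 v(x) φ(x) dx = -17/60.
LHS = RHS, so the identity holds for this test φ.
Moreover u is smooth here and v(x) = u'(x) = 4*x + 1 pointwise, so the identity holds for every test function. Hence v is the weak derivative of u.


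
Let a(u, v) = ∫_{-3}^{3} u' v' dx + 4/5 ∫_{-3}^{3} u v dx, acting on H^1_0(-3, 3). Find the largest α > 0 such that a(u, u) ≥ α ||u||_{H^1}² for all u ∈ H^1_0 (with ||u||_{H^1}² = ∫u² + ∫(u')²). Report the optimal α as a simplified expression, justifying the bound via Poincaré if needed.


α = (π^2 + 144/5)/(π^2 + 36)

Coercivity of a(·,·) on H^1_0(-3, 3) means a(u, u) ≥ α ||u||_{H^1}² for every u ∈ H^1_0.
The interval has length L = 6, and Poincaré/coercivity depend only on L. Here a(u, u) = ∫(u')² + (4/5)·∫u².
Here 0 < c = 4/5 < 1. The condition a(u,u) ≥ α||u||_{H^1}² reads (1−α)∫(u')² ≥ (α−c)∫u². Any admissible α is ≤ 1 (rapidly oscillating u have ∫u²/∫(u')² → 0), and α = 1 would force 0 ≥ (1−c)∫u², impossible since c < 1; so 1−α > 0. By the sharp Poincaré inequality on H^1_0 of an interval of length L, ∫(u')² ≥ (π/L)²∫u² with equality for the first sine mode sin(π(x−x₀)/L) (x₀ the left endpoint), so the inequality holds for all u iff (1−α)(π/L)² ≥ α − c, i.e. α ≤ ((π/L)² + c)/((π/L)² + 1) = (1 + c(L/π)²)/(1 + (L/π)²). With (π/L)² = π^2/36 and c = 4/5, the largest admissible constant is α = ((π/L)² + c)/((π/L)² + 1).
Simplifying, α = (π^2 + 144/5)/(π^2 + 36).


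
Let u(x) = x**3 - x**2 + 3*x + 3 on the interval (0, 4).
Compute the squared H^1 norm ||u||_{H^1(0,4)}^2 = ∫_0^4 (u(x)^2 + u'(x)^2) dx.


||u||_{H^1}^2 = 144808/35

The H^1 norm (squared) on an interval (0, L) is
  ||u||_{H^1}^2 = ∫_0^L u(x)^2 dx + ∫_0^L u'(x)^2 dx.
Compute u'(x) = 3*x**2 - 2*x + 3.
Then u(x)^2 = x**6 - 2*x**5 + 7*x**4 + 3*x**2 + 18*x + 9 and u'(x)^2 = 9*x**4 - 12*x**3 + 22*x**2 - 12*x + 9.
Integrate each monomial from 0 to 4 using ∫_0^4 c·x^n dx = c·4^(n+1)/(n+1):
  ∫_0^4 u(x)^2 dx = ∫_0^4 (x^6 - 2*x^5 + 7*x^4 + 3*x^2 + 18*x + 9) dx. Term by term:
    ∫_0^4 x^6 dx = 16384/7;  ∫_0^4 -2*x^5 dx = -4096/3;  ∫_0^4 7*x^4 dx = 7168/5;
    ∫_0^4 3*x^2 dx = 64;  ∫_0^4 18*x dx = 144;  ∫_0^4 9 dx = 36.
  Sum: 16384/7 − 4096/3 + 7168/5 + 64 + 144 + 36 = 278548/105.
  ∫_0^4 u'(x)^2 dx = ∫_0^4 (9*x^4 - 12*x^3 + 22*x^2 - 12*x + 9) dx. Term by term:
    ∫_0^4 9*x^4 dx = 9216/5;  ∫_0^4 -12*x^3 dx = -768;  ∫_0^4 22*x^2 dx = 1408/3;
    ∫_0^4 -12*x dx = -96;  ∫_0^4 9 dx = 36.
  Sum: 9216/5 − 768 + 1408/3 − 96 + 36 = 22268/15.
Adding: ||u||_{H^1}^2 = 278548/105 + 22268/15 = 144808/35.


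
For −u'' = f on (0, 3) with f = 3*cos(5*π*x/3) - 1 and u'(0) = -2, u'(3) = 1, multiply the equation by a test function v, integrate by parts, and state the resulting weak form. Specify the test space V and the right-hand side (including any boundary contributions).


V = H^1(0, 3) (v unrestricted at boundary; u is determined up to an additive constant); weak form: ∫_0^3 u'v' dx = ∫_0^3 (3*cos(5*π*x/3) - 1) v dx + v(3) + 2·v(0) for all v ∈ V.

Multiply both sides by a test function v and integrate from 0 to 3:
  ∫_0^3 −u''(x) v(x) dx = ∫_0^3 f(x) v(x) dx.
Integrate the LHS by parts once:
  ∫_0^3 −u'' v dx = −[u'(x) v(x)]_0^3 + ∫_0^3 u'(x) v'(x) dx.
Thus ∫_0^3 u'(x) v'(x) dx = ∫_0^3 f(x) v(x) dx + [u'(x) v(x)]_0^3.
Choose V so that boundary terms are either known or forced to vanish.
u has inhomogeneous Neumann u'(0) = -2, u'(3) = 1. [u' v]_0^3 = (1)·v(3) − (-2)·v(0) = v(3) + 2·v(0). Take V = H^1(0, 3); boundary term becomes part of RHS.
Weak formulation: find u (satisfying any essential BC) such that ∫_0^3 u'(x) v'(x) dx = ∫_0^3 f v dx + v(3) + 2·v(0) for all v ∈ V (Neumann data are natural BCs: they enter the RHS as boundary terms).
Substituting f(x) = 3*cos(5*π*x/3) - 1, the right-hand side is ∫_0^3 (3*cos(5*π*x/3) - 1) v dx + v(3) + 2·v(0).
Compatibility check (pure Neumann): taking v ≡ 1 ∈ V gives 0 = ∫_0^3 f dx + (1) − (-2), i.e. ∫_0^3 f dx must equal u'(0) − u'(3) = -3. Indeed ∫_0^3 (3*cos(5*π*x/3) - 1) dx = -3, so the data are compatible. The solution is then unique only up to an additive constant (fix it e.g. by requiring ∫_0^3 u dx = 0).


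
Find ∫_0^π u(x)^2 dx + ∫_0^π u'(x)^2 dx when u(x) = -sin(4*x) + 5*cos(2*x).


||u||_{H^1(0,π)}^2 = 71*π

u'(x) = -10*sin(2*x) - 4*cos(4*x).
Expand u² and (u')² and integrate term by term on (0, π), using: for integers n ≥ 1, ∫_0^π sin²(nx) dx = ∫_0^π cos²(nx) dx = π/2; for n ≠ n', ∫_0^π sin(nx)sin(n'x) dx = ∫_0^π cos(nx)cos(n'x) dx = 0; and by product-to-sum, ∫_0^π sin(nx)cos(n'x) dx = ½∫_0^π [sin((n+n')x) + sin((n−n')x)] dx, which is 0 when n+n' is even and 2n/(n²−n'²) when n+n' is odd (it need not vanish on (0, π)).
  u² squared terms: (-1)²·∫sin(4x)² dx = 1·π/2 = π/2;  (5)²·∫cos(2x)² dx = 25·π/2 = 25*π/2.
  u² cross terms: 2·(-1)·(5)·∫sin(4x)·cos(2x) dx = -10·(0) = 0.
  So ∫_0^π u² dx = π/2 + 25*π/2 + 0 = 13*π.
  (u')² squared terms: (-10)²·∫sin(2x)² dx = 100·π/2 = 50*π;  (-4)²·∫cos(4x)² dx = 16·π/2 = 8*π.
  (u')² cross terms: 2·(-10)·(-4)·∫sin(2x)·cos(4x) dx = 80·(0) = 0.
  So ∫_0^π (u')² dx = 50*π + 8*π + 0 = 58*π.
||u||_{H^1}^2 = (13*π) + (58*π) = 71*π.


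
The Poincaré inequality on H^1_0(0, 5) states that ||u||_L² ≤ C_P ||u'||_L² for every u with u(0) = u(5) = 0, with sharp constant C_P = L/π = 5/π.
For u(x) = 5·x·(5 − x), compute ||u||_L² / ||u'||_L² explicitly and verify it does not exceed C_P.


||u||_L² / ||u'||_L² = sqrt(10)/2 < C_P = 5/π.

u(x) = 5·x·(5 − x), so u'(x) = 25 - 10*x.
u(x) = 5·x·(5 − x) vanishes at x = 0 and x = 5, so u ∈ H^1_0(0, 5). Differentiate via the product rule and integrate the resulting polynomials term by term.
  ∫_0^5 u² dx = ∫_0^5 (25*x^4 - 250*x^3 + 625*x^2) dx. Term by term:
    ∫_0^5 25*x^4 dx = 15625;  ∫_0^5 -250*x^3 dx = -78125/2;  ∫_0^5 625*x^2 dx = 78125/3.
  Sum: 15625 − 78125/2 + 78125/3 = 15625/6.
  ∫_0^5 (u')² dx = ∫_0^5 (100*x^2 - 500*x + 625) dx. Term by term:
    ∫_0^5 100*x^2 dx = 12500/3;  ∫_0^5 -500*x dx = -6250;  ∫_0^5 625 dx = 3125.
  Sum: 12500/3 − 6250 + 3125 = 3125/3.
∫_0^5 u² dx = 15625/6, so ||u||_L² = 125*sqrt(6)/6.
∫_0^5 (u')² dx = 3125/3, so ||u'||_L² = 25*sqrt(15)/3.
Ratio ||u||_L² / ||u'||_L² = sqrt(10)/2.
Sharp Poincaré constant on H^1_0(0, 5) is C_P = L/π = 5/π, achieved by sin(π/5·x).
A polynomial bump cannot attain the sharp Poincaré constant (only the first sine eigenfunction does), so the ratio is strictly less than C_P, consistent with ||u||_L² ≤ C_P ||u'||_L².


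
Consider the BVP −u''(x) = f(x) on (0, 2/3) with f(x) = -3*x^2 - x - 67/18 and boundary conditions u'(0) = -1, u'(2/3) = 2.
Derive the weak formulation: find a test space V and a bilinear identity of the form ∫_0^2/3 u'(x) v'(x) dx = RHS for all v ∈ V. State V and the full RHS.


V = H^1(0, 2/3) (v unrestricted at boundary; u is determined up to an additive constant); weak form: ∫_0^2/3 u'v' dx = ∫_0^2/3 (-3*x^2 - x - 67/18) v dx + 2·v(2/3) + v(0) for all v ∈ V.

Multiply both sides by a test function v and integrate from 0 to 2/3:
  ∫_0^2/3 −u''(x) v(x) dx = ∫_0^2/3 f(x) v(x) dx.
Integrate the LHS by parts once:
  ∫_0^2/3 −u'' v dx = −[u'(x) v(x)]_0^2/3 + ∫_0^2/3 u'(x) v'(x) dx.
Thus ∫_0^2/3 u'(x) v'(x) dx = ∫_0^2/3 f(x) v(x) dx + [u'(x) v(x)]_0^2/3.
Choose V so that boundary terms are either known or forced to vanish.
u has inhomogeneous Neumann u'(0) = -1, u'(2/3) = 2. [u' v]_0^2/3 = (2)·v(2/3) − (-1)·v(0) = 2·v(2/3) + v(0). Take V = H^1(0, 2/3); boundary term becomes part of RHS.
Weak formulation: find u (satisfying any essential BC) such that ∫_0^2/3 u'(x) v'(x) dx = ∫_0^2/3 f v dx + 2·v(2/3) + v(0) for all v ∈ V (Neumann data are natural BCs: they enter the RHS as boundary terms).
Substituting f(x) = -3*x^2 - x - 67/18, the right-hand side is ∫_0^2/3 (-3*x^2 - x - 67/18) v dx + 2·v(2/3) + v(0).
Compatibility check (pure Neumann): taking v ≡ 1 ∈ V gives 0 = ∫_0^2/3 f dx + (2) − (-1), i.e. ∫_0^2/3 f dx must equal u'(0) − u'(2/3) = -3. Indeed ∫_0^2/3 (-3*x^2 - x - 67/18) dx = -3, so the data are compatible. The solution is then unique only up to an additive constant (fix it e.g. by requiring ∫_0^2/3 u dx = 0).


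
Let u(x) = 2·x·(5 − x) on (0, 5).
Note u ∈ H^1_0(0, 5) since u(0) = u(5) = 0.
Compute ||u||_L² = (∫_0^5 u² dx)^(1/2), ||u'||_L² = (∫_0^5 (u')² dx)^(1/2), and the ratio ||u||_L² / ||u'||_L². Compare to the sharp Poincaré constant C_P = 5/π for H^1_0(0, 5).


||u||_L² / ||u'||_L² = sqrt(10)/2 < C_P = 5/π.

u(x) = 2·x·(5 − x), so u'(x) = 10 - 4*x.
u(x) = 2·x·(5 − x) vanishes at x = 0 and x = 5, so u ∈ H^1_0(0, 5). Differentiate via the product rule and integrate the resulting polynomials term by term.
  ∫_0^5 u² dx = ∫_0^5 (4*x^4 - 40*x^3 + 100*x^2) dx. Term by term:
    ∫_0^5 4*x^4 dx = 2500;  ∫_0^5 -40*x^3 dx = -6250;  ∫_0^5 100*x^2 dx = 12500/3.
  Sum: 2500 − 6250 + 12500/3 = 1250/3.
  ∫_0^5 (u')² dx = ∫_0^5 (16*x^2 - 80*x + 100) dx. Term by term:
    ∫_0^5 16*x^2 dx = 2000/3;  ∫_0^5 -80*x dx = -1000;  ∫_0^5 100 dx = 500.
  Sum: 2000/3 − 1000 + 500 = 500/3.
∫_0^5 u² dx = 1250/3, so ||u||_L² = 25*sqrt(6)/3.
∫_0^5 (u')² dx = 500/3, so ||u'||_L² = 10*sqrt(15)/3.
Ratio ||u||_L² / ||u'||_L² = sqrt(10)/2.
Sharp Poincaré constant on H^1_0(0, 5) is C_P = L/π = 5/π, achieved by sin(π/5·x).
A polynomial bump cannot attain the sharp Poincaré constant (only the first sine eigenfunction does), so the ratio is strictly less than C_P, consistent with ||u||_L² ≤ C_P ||u'||_L².


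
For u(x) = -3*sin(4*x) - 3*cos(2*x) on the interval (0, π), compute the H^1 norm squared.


||u||_{H^1(0,π)}^2 = 99*π

u'(x) = 6*sin(2*x) - 12*cos(4*x).
Expand u² and (u')² and integrate term by term on (0, π), using: for integers n ≥ 1, ∫_0^π sin²(nx) dx = ∫_0^π cos²(nx) dx = π/2; for n ≠ n', ∫_0^π sin(nx)sin(n'x) dx = ∫_0^π cos(nx)cos(n'x) dx = 0; and by product-to-sum, ∫_0^π sin(nx)cos(n'x) dx = ½∫_0^π [sin((n+n')x) + sin((n−n')x)] dx, which is 0 when n+n' is even and 2n/(n²−n'²) when n+n' is odd (it need not vanish on (0, π)).
  u² squared terms: (-3)²·∫cos(2x)² dx = 9·π/2 = 9*π/2;  (-3)²·∫sin(4x)² dx = 9·π/2 = 9*π/2.
  u² cross terms: 2·(-3)·(-3)·∫cos(2x)·sin(4x) dx = 18·(0) = 0.
  So ∫_0^π u² dx = 9*π/2 + 9*π/2 + 0 = 9*π.
  (u')² squared terms: (-12)²·∫cos(4x)² dx = 144·π/2 = 72*π;  (6)²·∫sin(2x)² dx = 36·π/2 = 18*π.
  (u')² cross terms: 2·(-12)·(6)·∫cos(4x)·sin(2x) dx = -144·(0) = 0.
  So ∫_0^π (u')² dx = 72*π + 18*π + 0 = 90*π.
||u||_{H^1}^2 = (9*π) + (90*π) = 99*π.


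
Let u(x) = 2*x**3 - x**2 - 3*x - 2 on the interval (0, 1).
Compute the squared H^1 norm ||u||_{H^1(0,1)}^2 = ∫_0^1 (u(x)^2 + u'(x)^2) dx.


||u||_{H^1}^2 = 239/14

The H^1 norm (squared) on an interval (0, L) is
  ||u||_{H^1}^2 = ∫_0^L u(x)^2 dx + ∫_0^L u'(x)^2 dx.
Compute u'(x) = 6*x**2 - 2*x - 3.
Then u(x)^2 = 4*x**6 - 4*x**5 - 11*x**4 - 2*x**3 + 13*x**2 + 12*x + 4 and u'(x)^2 = 36*x**4 - 24*x**3 - 32*x**2 + 12*x + 9.
Integrate each monomial from 0 to 1 using ∫_0^1 c·x^n dx = c·1^(n+1)/(n+1):
  ∫_0^1 u(x)^2 dx = ∫_0^1 (4*x^6 - 4*x^5 - 11*x^4 - 2*x^3 + 13*x^2 + 12*x + 4) dx. Term by term:
    ∫_0^1 4*x^6 dx = 4/7;  ∫_0^1 -4*x^5 dx = -2/3;  ∫_0^1 -11*x^4 dx = -11/5;
    ∫_0^1 -2*x^3 dx = -1/2;  ∫_0^1 13*x^2 dx = 13/3;  ∫_0^1 12*x dx = 6;
    ∫_0^1 4 dx = 4.
  Sum: 4/7 − 2/3 − 11/5 − 1/2 + 13/3 + 6 + 4 = 2423/210.
  ∫_0^1 u'(x)^2 dx = ∫_0^1 (36*x^4 - 24*x^3 - 32*x^2 + 12*x + 9) dx. Term by term:
    ∫_0^1 36*x^4 dx = 36/5;  ∫_0^1 -24*x^3 dx = -6;  ∫_0^1 -32*x^2 dx = -32/3;
    ∫_0^1 12*x dx = 6;  ∫_0^1 9 dx = 9.
  Sum: 36/5 − 6 − 32/3 + 6 + 9 = 83/15.
Adding: ||u||_{H^1}^2 = 2423/210 + 83/15 = 239/14.


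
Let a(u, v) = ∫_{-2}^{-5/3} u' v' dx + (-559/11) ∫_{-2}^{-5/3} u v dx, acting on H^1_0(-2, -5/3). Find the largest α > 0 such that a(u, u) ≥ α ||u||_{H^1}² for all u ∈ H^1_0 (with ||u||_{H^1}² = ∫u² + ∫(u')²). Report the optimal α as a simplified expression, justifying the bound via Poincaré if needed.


α = (-559 + 99*π^2)/(11*(1 + 9*π^2))

Coercivity of a(·,·) on H^1_0(-2, -5/3) means a(u, u) ≥ α ||u||_{H^1}² for every u ∈ H^1_0.
The interval has length L = 1/3, and Poincaré/coercivity depend only on L. Here a(u, u) = ∫(u')² + (-559/11)·∫u².
Here c = -559/11 < 0 with |c| < (π/L)² = 9*π^2, so coercivity still holds. The condition a(u,u) ≥ α||u||_{H^1}² reads (1−α)∫(u')² ≥ (α−c)∫u². Any admissible α is ≤ 1 (rapidly oscillating u have ∫u²/∫(u')² → 0), and α = 1 would force 0 ≥ (1−c)∫u², impossible since c < 1; so 1−α > 0. By the sharp Poincaré inequality on H^1_0 of an interval of length L, ∫(u')² ≥ (π/L)²∫u² with equality for the first sine mode sin(π(x−x₀)/L) (x₀ the left endpoint), so the inequality holds for all u iff (1−α)(π/L)² ≥ α − c, i.e. α ≤ ((π/L)² + c)/((π/L)² + 1) = (1 + c(L/π)²)/(1 + (L/π)²). (Direct route, valid since c ≤ 0: Poincaré gives c∫u² ≥ c(L/π)²∫(u')², so a(u,u) ≥ (1 + c(L/π)²)∫(u')², while ||u||_{H^1}² ≤ (1 + (L/π)²)∫(u')²; dividing yields the same α.) With (π/L)² = 9*π^2 and c = -559/11, the largest admissible constant is α = ((π/L)² + c)/((π/L)² + 1).
Simplifying, α = (-559 + 99*π^2)/(11*(1 + 9*π^2)).


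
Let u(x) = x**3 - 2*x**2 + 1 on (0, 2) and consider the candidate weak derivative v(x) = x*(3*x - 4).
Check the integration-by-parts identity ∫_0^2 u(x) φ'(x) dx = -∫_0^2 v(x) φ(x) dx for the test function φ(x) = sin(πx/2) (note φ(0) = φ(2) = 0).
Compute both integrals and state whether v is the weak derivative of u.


LHS = -8/π + 96/π^3, RHS = -8/π + 96/π^3. Yes, v = u' weakly.

u(x) = x**3 - 2*x**2 + 1, classical derivative u'(x) = 3*x**2 - 4*x.
φ(x) = sin(πx/2), so φ'(x) = π*cos(π*x/2)/2.
Note φ(0) = φ(2) = 0, so the boundary term u·φ vanishes.
LHS = ∫_0^2 u(x) φ'(x) dx = ∫_0^2 (π*x^3*cos(π*x/2)/2 - π*x^2*cos(π*x/2) + π*cos(π*x/2)/2) dx. Term by term:
  ∫_0^2 π*cos(π*x/2)/2 dx = 0;  ∫_0^2 π*x^3*cos(π*x/2)/2 dx = -24/π + 96/π^3;  ∫_0^2 -π*x^2*cos(π*x/2) dx = 16/π.
Sum: 0 + -24/π + 96/π^3 + 16/π = -8/π + 96/π^3.
So LHS = -8/π + 96/π^3.
∫_0^2 v(x) φ(x) dx = ∫_0^2 (3*x^2*sin(π*x/2) - 4*x*sin(π*x/2)) dx. Term by term:
  ∫_0^2 -4*x*sin(π*x/2) dx = -16/π;  ∫_0^2 3*x^2*sin(π*x/2) dx = -96/π^3 + 24/π.
Sum: -16/π + -96/π^3 + 24/π = -96/π^3 + 8/π.
So RHS = -∫_0^2 v(x) φ(x) dx = -8/π + 96/π^3.
LHS = RHS, so the identity holds for this test φ.
Moreover u is smooth here and v(x) = u'(x) = 3*x**2 - 4*x pointwise, so the identity holds for every test function. Hence v is the weak derivative of u.


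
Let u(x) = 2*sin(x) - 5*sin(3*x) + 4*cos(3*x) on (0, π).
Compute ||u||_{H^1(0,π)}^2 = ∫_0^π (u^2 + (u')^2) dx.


||u||_{H^1(0,π)}^2 = 209*π

u'(x) = -12*sin(3*x) + 2*cos(x) - 15*cos(3*x).
Expand u² and (u')² and integrate term by term on (0, π), using: for integers n ≥ 1, ∫_0^π sin²(nx) dx = ∫_0^π cos²(nx) dx = π/2; for n ≠ n', ∫_0^π sin(nx)sin(n'x) dx = ∫_0^π cos(nx)cos(n'x) dx = 0; and by product-to-sum, ∫_0^π sin(nx)cos(n'x) dx = ½∫_0^π [sin((n+n')x) + sin((n−n')x)] dx, which is 0 when n+n' is even and 2n/(n²−n'²) when n+n' is odd (it need not vanish on (0, π)).
  u² squared terms: (-5)²·∫sin(3x)² dx = 25·π/2 = 25*π/2;  (2)²·∫sin(x)² dx = 4·π/2 = 2*π;  (4)²·∫cos(3x)² dx = 16·π/2 = 8*π.
  u² cross terms: 2·(-5)·(2)·∫sin(3x)·sin(x) dx = -20·(0) = 0;  2·(-5)·(4)·∫sin(3x)·cos(3x) dx = -40·(0) = 0;  2·(2)·(4)·∫sin(x)·cos(3x) dx = 16·(0) = 0.
  So ∫_0^π u² dx = 25*π/2 + 2*π + 8*π + 0 + 0 + 0 = 45*π/2.
  (u')² squared terms: (-15)²·∫cos(3x)² dx = 225·π/2 = 225*π/2;  (-12)²·∫sin(3x)² dx = 144·π/2 = 72*π;  (2)²·∫cos(x)² dx = 4·π/2 = 2*π.
  (u')² cross terms: 2·(-15)·(-12)·∫cos(3x)·sin(3x) dx = 360·(0) = 0;  2·(-15)·(2)·∫cos(3x)·cos(x) dx = -60·(0) = 0;  2·(-12)·(2)·∫sin(3x)·cos(x) dx = -48·(0) = 0.
  So ∫_0^π (u')² dx = 225*π/2 + 72*π + 2*π + 0 + 0 + 0 = 373*π/2.
||u||_{H^1}^2 = (45*π/2) + (373*π/2) = 209*π.


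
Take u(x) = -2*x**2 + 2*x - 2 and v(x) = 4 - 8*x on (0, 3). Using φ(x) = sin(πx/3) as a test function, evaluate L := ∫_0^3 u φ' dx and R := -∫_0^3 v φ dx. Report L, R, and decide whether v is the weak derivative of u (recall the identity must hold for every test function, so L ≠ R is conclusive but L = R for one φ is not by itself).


LHS = 24/π, RHS = 48/π. No, v is not the weak derivative of u.

u(x) = -2*x**2 + 2*x - 2, classical derivative u'(x) = 2 - 4*x.
φ(x) = sin(πx/3), so φ'(x) = π*cos(π*x/3)/3.
Note φ(0) = φ(3) = 0, so the boundary term u·φ vanishes.
LHS = ∫_0^3 u(x) φ'(x) dx = ∫_0^3 (-2*π*x^2*cos(π*x/3)/3 + 2*π*x*cos(π*x/3)/3 - 2*π*cos(π*x/3)/3) dx. Term by term:
  ∫_0^3 -2*π*cos(π*x/3)/3 dx = 0;  ∫_0^3 -2*π*x^2*cos(π*x/3)/3 dx = 36/π;  ∫_0^3 2*π*x*cos(π*x/3)/3 dx = -12/π.
Sum: 0 + 36/π − 12/π = 24/π.
So LHS = 24/π.
∫_0^3 v(x) φ(x) dx = ∫_0^3 (-8*x*sin(π*x/3) + 4*sin(π*x/3)) dx. Term by term:
  ∫_0^3 4*sin(π*x/3) dx = 24/π;  ∫_0^3 -8*x*sin(π*x/3) dx = -72/π.
Sum: 24/π − 72/π = -48/π.
So RHS = -∫_0^3 v(x) φ(x) dx = 48/π.
LHS − RHS = -24/π ≠ 0, so the identity fails.
(For a valid weak derivative the identity must hold for EVERY test function, in particular this one. The failure shows v is NOT the weak derivative of u.)
Correct weak derivative would be u'(x) = 2 - 4*x.


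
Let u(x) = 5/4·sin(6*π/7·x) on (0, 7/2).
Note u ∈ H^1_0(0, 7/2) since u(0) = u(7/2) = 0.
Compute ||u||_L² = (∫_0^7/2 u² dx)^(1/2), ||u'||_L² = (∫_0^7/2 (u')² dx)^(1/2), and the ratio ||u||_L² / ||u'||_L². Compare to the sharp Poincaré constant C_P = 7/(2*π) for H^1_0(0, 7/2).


||u||_L² / ||u'||_L² = 7/(6*π) < C_P = 7/(2*π).

u(x) = 5/4·sin(6*π/7·x), so u'(x) = 15*π*cos(6*π*x/7)/14.
Writing u(x) = A·sin(kπx/L) with A = 5/4 and k = 3, use ∫_0^L sin²(kπx/L) dx = L/2 and ∫_0^L cos²(kπx/L) dx = L/2.
u² = 25/16·sin²(6*π/7·x) and (u')² = 225*π^2/196·cos²(6*π/7·x), and each of sin², cos² integrates to L/2 = 7/4 over (0, 7/2).
∫_0^7/2 u² dx = 175/64, so ||u||_L² = 5*sqrt(7)/8.
∫_0^7/2 (u')² dx = 225*π^2/112, so ||u'||_L² = 15*sqrt(7)*π/28.
Ratio ||u||_L² / ||u'||_L² = 7/(6*π).
Sharp Poincaré constant on H^1_0(0, 7/2) is C_P = L/π = 7/(2*π), achieved by sin(2*π/7·x).
This is the k = 3 harmonic; the ratio L/(kπ) is strictly less than C_P = L/π, consistent with the sharp inequality ||u||_L² ≤ C_P ||u'||_L².


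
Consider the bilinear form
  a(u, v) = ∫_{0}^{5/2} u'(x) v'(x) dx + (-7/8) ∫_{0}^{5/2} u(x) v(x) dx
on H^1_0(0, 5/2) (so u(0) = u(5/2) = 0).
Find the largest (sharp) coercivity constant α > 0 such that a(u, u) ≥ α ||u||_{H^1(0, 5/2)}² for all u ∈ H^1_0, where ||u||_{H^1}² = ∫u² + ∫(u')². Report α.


α = (-175 + 32*π^2)/(8*(25 + 4*π^2))

Coercivity of a(·,·) on H^1_0(0, 5/2) means a(u, u) ≥ α ||u||_{H^1}² for every u ∈ H^1_0.
The interval has length L = 5/2, and Poincaré/coercivity depend only on L. Here a(u, u) = ∫(u')² + (-7/8)·∫u².
Here c = -7/8 < 0 with |c| < (π/L)² = 4*π^2/25, so coercivity still holds. The condition a(u,u) ≥ α||u||_{H^1}² reads (1−α)∫(u')² ≥ (α−c)∫u². Any admissible α is ≤ 1 (rapidly oscillating u have ∫u²/∫(u')² → 0), and α = 1 would force 0 ≥ (1−c)∫u², impossible since c < 1; so 1−α > 0. By the sharp Poincaré inequality on H^1_0 of an interval of length L, ∫(u')² ≥ (π/L)²∫u² with equality for the first sine mode sin(π(x−x₀)/L) (x₀ the left endpoint), so the inequality holds for all u iff (1−α)(π/L)² ≥ α − c, i.e. α ≤ ((π/L)² + c)/((π/L)² + 1) = (1 + c(L/π)²)/(1 + (L/π)²). (Direct route, valid since c ≤ 0: Poincaré gives c∫u² ≥ c(L/π)²∫(u')², so a(u,u) ≥ (1 + c(L/π)²)∫(u')², while ||u||_{H^1}² ≤ (1 + (L/π)²)∫(u')²; dividing yields the same α.) With (π/L)² = 4*π^2/25 and c = -7/8, the largest admissible constant is α = ((π/L)² + c)/((π/L)² + 1).
Simplifying, α = (-175 + 32*π^2)/(8*(25 + 4*π^2)).


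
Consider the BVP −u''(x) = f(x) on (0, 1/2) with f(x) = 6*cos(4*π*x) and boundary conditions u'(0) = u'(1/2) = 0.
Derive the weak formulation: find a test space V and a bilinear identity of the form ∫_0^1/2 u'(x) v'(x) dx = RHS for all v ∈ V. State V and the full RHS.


V = H^1(0, 1/2) (no boundary constraint on v; u is determined up to an additive constant); weak form: ∫_0^1/2 u'v' dx = ∫_0^1/2 (6*cos(4*π*x)) v dx for all v ∈ V.

Multiply both sides by a test function v and integrate from 0 to 1/2:
  ∫_0^1/2 −u''(x) v(x) dx = ∫_0^1/2 f(x) v(x) dx.
Integrate the LHS by parts once:
  ∫_0^1/2 −u'' v dx = −[u'(x) v(x)]_0^1/2 + ∫_0^1/2 u'(x) v'(x) dx.
Thus ∫_0^1/2 u'(x) v'(x) dx = ∫_0^1/2 f(x) v(x) dx + [u'(x) v(x)]_0^1/2.
Choose V so that boundary terms are either known or forced to vanish.
u has homogeneous Neumann: u'(0) = u'(1/2) = 0. So [u' v]_0^1/2 = 0·v(1/2) − 0·v(0) = 0 for any v; take V = H^1(0, 1/2).
Weak formulation: find u (satisfying any essential BC) such that ∫_0^1/2 u'(x) v'(x) dx = ∫_0^1/2 f v dx for all v ∈ V (homogeneous Neumann, so boundary terms vanish).
Substituting f(x) = 6*cos(4*π*x), the right-hand side is ∫_0^1/2 (6*cos(4*π*x)) v dx.
Compatibility check (pure Neumann): taking v ≡ 1 ∈ V gives 0 = ∫_0^1/2 f dx + (0) − (0), i.e. ∫_0^1/2 f dx must equal u'(0) − u'(1/2) = 0. Indeed ∫_0^1/2 (6*cos(4*π*x)) dx = 0, so the data are compatible. The solution is then unique only up to an additive constant (fix it e.g. by requiring ∫_0^1/2 u dx = 0).


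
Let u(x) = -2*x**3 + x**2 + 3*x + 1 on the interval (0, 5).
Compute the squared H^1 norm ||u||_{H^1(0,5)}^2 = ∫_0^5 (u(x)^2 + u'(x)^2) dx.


||u||_{H^1}^2 = 1924175/42

The H^1 norm (squared) on an interval (0, L) is
  ||u||_{H^1}^2 = ∫_0^L u(x)^2 dx + ∫_0^L u'(x)^2 dx.
Compute u'(x) = -6*x**2 + 2*x + 3.
Then u(x)^2 = 4*x**6 - 4*x**5 - 11*x**4 + 2*x**3 + 11*x**2 + 6*x + 1 and u'(x)^2 = 36*x**4 - 24*x**3 - 32*x**2 + 12*x + 9.
Integrate each monomial from 0 to 5 using ∫_0^5 c·x^n dx = c·5^(n+1)/(n+1):
  ∫_0^5 u(x)^2 dx = ∫_0^5 (4*x^6 - 4*x^5 - 11*x^4 + 2*x^3 + 11*x^2 + 6*x + 1) dx. Term by term:
    ∫_0^5 4*x^6 dx = 312500/7;  ∫_0^5 -4*x^5 dx = -31250/3;  ∫_0^5 -11*x^4 dx = -6875;
    ∫_0^5 2*x^3 dx = 625/2;  ∫_0^5 11*x^2 dx = 1375/3;  ∫_0^5 6*x dx = 75;
    ∫_0^5 1 dx = 5.
  Sum: 312500/7 − 31250/3 − 6875 + 625/2 + 1375/3 + 75 + 5 = 1184485/42.
  ∫_0^5 u'(x)^2 dx = ∫_0^5 (36*x^4 - 24*x^3 - 32*x^2 + 12*x + 9) dx. Term by term:
    ∫_0^5 36*x^4 dx = 22500;  ∫_0^5 -24*x^3 dx = -3750;  ∫_0^5 -32*x^2 dx = -4000/3;
    ∫_0^5 12*x dx = 150;  ∫_0^5 9 dx = 45.
  Sum: 22500 − 3750 − 4000/3 + 150 + 45 = 52835/3.
Adding: ||u||_{H^1}^2 = 1184485/42 + 52835/3 = 1924175/42.


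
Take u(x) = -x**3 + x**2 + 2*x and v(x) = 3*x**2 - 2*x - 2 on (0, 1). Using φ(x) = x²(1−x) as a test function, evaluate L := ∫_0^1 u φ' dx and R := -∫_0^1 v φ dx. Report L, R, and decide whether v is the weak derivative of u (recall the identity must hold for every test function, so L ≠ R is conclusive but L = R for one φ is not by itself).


LHS = -1/6, RHS = 1/6. No, v is not the weak derivative of u.

u(x) = -x**3 + x**2 + 2*x, classical derivative u'(x) = -3*x**2 + 2*x + 2.
φ(x) = x²(1−x), so φ'(x) = x*(2 - 3*x).
Note φ(0) = φ(1) = 0, so the boundary term u·φ vanishes.
LHS = ∫_0^1 u(x) φ'(x) dx = ∫_0^1 (3*x^5 - 5*x^4 - 4*x^3 + 4*x^2) dx. Term by term:
  ∫_0^1 3*x^5 dx = 1/2;  ∫_0^1 -5*x^4 dx = -1;  ∫_0^1 -4*x^3 dx = -1;
  ∫_0^1 4*x^2 dx = 4/3.
Sum: 1/2 − 1 − 1 + 4/3 = -1/6.
So LHS = -1/6.
∫_0^1 v(x) φ(x) dx = ∫_0^1 (-3*x^5 + 5*x^4 - 2*x^2) dx. Term by term:
  ∫_0^1 -3*x^5 dx = -1/2;  ∫_0^1 5*x^4 dx = 1;  ∫_0^1 -2*x^2 dx = -2/3.
Sum: -1/2 + 1 − 2/3 = -1/6.
So RHS = -∫_0^1 v(x) φ(x) dx = 1/6.
LHS − RHS = -1/3 ≠ 0, so the identity fails.
(For a valid weak derivative the identity must hold for EVERY test function, in particular this one. The failure shows v is NOT the weak derivative of u.)
Correct weak derivative would be u'(x) = -3*x**2 + 2*x + 2.


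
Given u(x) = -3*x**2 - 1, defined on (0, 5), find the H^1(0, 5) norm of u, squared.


||u||_{H^1}^2 = 7380

The H^1 norm (squared) on an interval (0, L) is
  ||u||_{H^1}^2 = ∫_0^L u(x)^2 dx + ∫_0^L u'(x)^2 dx.
Compute u'(x) = -6*x.
Then u(x)^2 = 9*x**4 + 6*x**2 + 1 and u'(x)^2 = 36*x**2.
Integrate each monomial from 0 to 5 using ∫_0^5 c·x^n dx = c·5^(n+1)/(n+1):
  ∫_0^5 u(x)^2 dx = ∫_0^5 (9*x^4 + 6*x^2 + 1) dx. Term by term:
    ∫_0^5 9*x^4 dx = 5625;  ∫_0^5 6*x^2 dx = 250;  ∫_0^5 1 dx = 5.
  Sum: 5625 + 250 + 5 = 5880.
  ∫_0^5 u'(x)^2 dx = ∫_0^5 (36*x^2) dx. Term by term:
    ∫_0^5 36*x^2 dx = 1500.
Adding: ||u||_{H^1}^2 = 5880 + 1500 = 7380.


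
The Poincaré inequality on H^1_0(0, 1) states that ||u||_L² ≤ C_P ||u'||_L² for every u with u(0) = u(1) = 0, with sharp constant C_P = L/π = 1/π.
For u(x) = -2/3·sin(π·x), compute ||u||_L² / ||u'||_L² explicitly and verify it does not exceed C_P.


||u||_L² / ||u'||_L² = 1/π = C_P.

u(x) = -2/3·sin(π·x), so u'(x) = -2*π*cos(π*x)/3.
Writing u(x) = A·sin(kπx/L) with A = -2/3 and k = 1, use ∫_0^L sin²(kπx/L) dx = L/2 and ∫_0^L cos²(kπx/L) dx = L/2.
u² = 4/9·sin²(π·x) and (u')² = 4*π^2/9·cos²(π·x), and each of sin², cos² integrates to L/2 = 1/2 over (0, 1).
∫_0^1 u² dx = 2/9, so ||u||_L² = sqrt(2)/3.
∫_0^1 (u')² dx = 2*π^2/9, so ||u'||_L² = sqrt(2)*π/3.
Ratio ||u||_L² / ||u'||_L² = 1/π.
Sharp Poincaré constant on H^1_0(0, 1) is C_P = L/π = 1/π, achieved by sin(π·x).
This is the k = 1 eigenfunction (up to amplitude), so the ratio equals the sharp Poincaré constant exactly.


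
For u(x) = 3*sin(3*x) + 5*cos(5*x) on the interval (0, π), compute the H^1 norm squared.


||u||_{H^1(0,π)}^2 = 370*π

u'(x) = -25*sin(5*x) + 9*cos(3*x).
Expand u² and (u')² and integrate term by term on (0, π), using: for integers n ≥ 1, ∫_0^π sin²(nx) dx = ∫_0^π cos²(nx) dx = π/2; for n ≠ n', ∫_0^π sin(nx)sin(n'x) dx = ∫_0^π cos(nx)cos(n'x) dx = 0; and by product-to-sum, ∫_0^π sin(nx)cos(n'x) dx = ½∫_0^π [sin((n+n')x) + sin((n−n')x)] dx, which is 0 when n+n' is even and 2n/(n²−n'²) when n+n' is odd (it need not vanish on (0, π)).
  u² squared terms: (3)²·∫sin(3x)² dx = 9·π/2 = 9*π/2;  (5)²·∫cos(5x)² dx = 25·π/2 = 25*π/2.
  u² cross terms: 2·(3)·(5)·∫sin(3x)·cos(5x) dx = 30·(0) = 0.
  So ∫_0^π u² dx = 9*π/2 + 25*π/2 + 0 = 17*π.
  (u')² squared terms: (-25)²·∫sin(5x)² dx = 625·π/2 = 625*π/2;  (9)²·∫cos(3x)² dx = 81·π/2 = 81*π/2.
  (u')² cross terms: 2·(-25)·(9)·∫sin(5x)·cos(3x) dx = -450·(0) = 0.
  So ∫_0^π (u')² dx = 625*π/2 + 81*π/2 + 0 = 353*π.
||u||_{H^1}^2 = (17*π) + (353*π) = 370*π.


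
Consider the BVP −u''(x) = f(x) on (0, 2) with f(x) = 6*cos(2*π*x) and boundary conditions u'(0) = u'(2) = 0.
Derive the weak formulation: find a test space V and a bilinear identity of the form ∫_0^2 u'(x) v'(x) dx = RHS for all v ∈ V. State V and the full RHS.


V = H^1(0, 2) (no boundary constraint on v; u is determined up to an additive constant); weak form: ∫_0^2 u'v' dx = ∫_0^2 (6*cos(2*π*x)) v dx for all v ∈ V.

Multiply both sides by a test function v and integrate from 0 to 2:
  ∫_0^2 −u''(x) v(x) dx = ∫_0^2 f(x) v(x) dx.
Integrate the LHS by parts once:
  ∫_0^2 −u'' v dx = −[u'(x) v(x)]_0^2 + ∫_0^2 u'(x) v'(x) dx.
Thus ∫_0^2 u'(x) v'(x) dx = ∫_0^2 f(x) v(x) dx + [u'(x) v(x)]_0^2.
Choose V so that boundary terms are either known or forced to vanish.
u has homogeneous Neumann: u'(0) = u'(2) = 0. So [u' v]_0^2 = 0·v(2) − 0·v(0) = 0 for any v; take V = H^1(0, 2).
Weak formulation: find u (satisfying any essential BC) such that ∫_0^2 u'(x) v'(x) dx = ∫_0^2 f v dx for all v ∈ V (homogeneous Neumann, so boundary terms vanish).
Substituting f(x) = 6*cos(2*π*x), the right-hand side is ∫_0^2 (6*cos(2*π*x)) v dx.
Compatibility check (pure Neumann): taking v ≡ 1 ∈ V gives 0 = ∫_0^2 f dx + (0) − (0), i.e. ∫_0^2 f dx must equal u'(0) − u'(2) = 0. Indeed ∫_0^2 (6*cos(2*π*x)) dx = 0, so the data are compatible. The solution is then unique only up to an additive constant (fix it e.g. by requiring ∫_0^2 u dx = 0).


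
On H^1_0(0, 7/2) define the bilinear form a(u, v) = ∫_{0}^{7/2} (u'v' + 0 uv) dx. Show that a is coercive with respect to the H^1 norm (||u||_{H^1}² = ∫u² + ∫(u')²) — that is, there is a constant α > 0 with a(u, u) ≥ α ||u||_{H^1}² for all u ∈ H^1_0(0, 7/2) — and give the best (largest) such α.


α = 4*π^2/(4*π^2 + 49)

Coercivity of a(·,·) on H^1_0(0, 7/2) means a(u, u) ≥ α ||u||_{H^1}² for every u ∈ H^1_0.
The interval has length L = 7/2, and Poincaré/coercivity depend only on L. Here a(u, u) = ∫(u')² + (0)·∫u².
Here c = 0, so a(u,u) = ∫(u')² alone. The condition a(u,u) ≥ α||u||_{H^1}² reads (1−α)∫(u')² ≥ (α−c)∫u². Any admissible α is ≤ 1 (rapidly oscillating u have ∫u²/∫(u')² → 0), and α = 1 would force 0 ≥ (1−c)∫u², impossible since c < 1; so 1−α > 0. By the sharp Poincaré inequality on H^1_0 of an interval of length L, ∫(u')² ≥ (π/L)²∫u² with equality for the first sine mode sin(π(x−x₀)/L) (x₀ the left endpoint), so the inequality holds for all u iff (1−α)(π/L)² ≥ α − c, i.e. α ≤ ((π/L)² + c)/((π/L)² + 1) = (1 + c(L/π)²)/(1 + (L/π)²). (Direct route, valid since c ≤ 0: Poincaré gives c∫u² ≥ c(L/π)²∫(u')², so a(u,u) ≥ (1 + c(L/π)²)∫(u')², while ||u||_{H^1}² ≤ (1 + (L/π)²)∫(u')²; dividing yields the same α.) With (π/L)² = 4*π^2/49 and c = 0, the largest admissible constant is α = ((π/L)² + c)/((π/L)² + 1).
Simplifying, α = 4*π^2/(4*π^2 + 49).


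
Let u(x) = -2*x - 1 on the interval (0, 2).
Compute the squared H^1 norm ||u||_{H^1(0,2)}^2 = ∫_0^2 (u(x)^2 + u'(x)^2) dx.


||u||_{H^1}^2 = 86/3

The H^1 norm (squared) on an interval (0, L) is
  ||u||_{H^1}^2 = ∫_0^L u(x)^2 dx + ∫_0^L u'(x)^2 dx.
Compute u'(x) = -2.
Then u(x)^2 = 4*x**2 + 4*x + 1 and u'(x)^2 = 4.
Integrate each monomial from 0 to 2 using ∫_0^2 c·x^n dx = c·2^(n+1)/(n+1):
  ∫_0^2 u(x)^2 dx = ∫_0^2 (4*x^2 + 4*x + 1) dx. Term by term:
    ∫_0^2 4*x^2 dx = 32/3;  ∫_0^2 4*x dx = 8;  ∫_0^2 1 dx = 2.
  Sum: 32/3 + 8 + 2 = 62/3.
  ∫_0^2 u'(x)^2 dx = ∫_0^2 (4) dx. Term by term:
    ∫_0^2 4 dx = 8.
Adding: ||u||_{H^1}^2 = 62/3 + 8 = 86/3.


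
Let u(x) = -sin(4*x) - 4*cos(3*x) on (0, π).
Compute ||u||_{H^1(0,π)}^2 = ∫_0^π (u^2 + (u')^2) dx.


||u||_{H^1(0,π)}^2 = 640/7 + 177*π/2

u'(x) = 12*sin(3*x) - 4*cos(4*x).
Expand u² and (u')² and integrate term by term on (0, π), using: for integers n ≥ 1, ∫_0^π sin²(nx) dx = ∫_0^π cos²(nx) dx = π/2; for n ≠ n', ∫_0^π sin(nx)sin(n'x) dx = ∫_0^π cos(nx)cos(n'x) dx = 0; and by product-to-sum, ∫_0^π sin(nx)cos(n'x) dx = ½∫_0^π [sin((n+n')x) + sin((n−n')x)] dx, which is 0 when n+n' is even and 2n/(n²−n'²) when n+n' is odd (it need not vanish on (0, π)).
  u² squared terms: (-1)²·∫sin(4x)² dx = 1·π/2 = π/2;  (-4)²·∫cos(3x)² dx = 16·π/2 = 8*π.
  u² cross terms: 2·(-1)·(-4)·∫sin(4x)·cos(3x) dx = 8·(8/7) = 64/7.
  So ∫_0^π u² dx = π/2 + 8*π + 64/7 = 64/7 + 17*π/2.
  (u')² squared terms: (-4)²·∫cos(4x)² dx = 16·π/2 = 8*π;  (12)²·∫sin(3x)² dx = 144·π/2 = 72*π.
  (u')² cross terms: 2·(-4)·(12)·∫cos(4x)·sin(3x) dx = -96·(-6/7) = 576/7.
  So ∫_0^π (u')² dx = 8*π + 72*π + 576/7 = 576/7 + 80*π.
||u||_{H^1}^2 = (64/7 + 17*π/2) + (576/7 + 80*π) = 640/7 + 177*π/2.


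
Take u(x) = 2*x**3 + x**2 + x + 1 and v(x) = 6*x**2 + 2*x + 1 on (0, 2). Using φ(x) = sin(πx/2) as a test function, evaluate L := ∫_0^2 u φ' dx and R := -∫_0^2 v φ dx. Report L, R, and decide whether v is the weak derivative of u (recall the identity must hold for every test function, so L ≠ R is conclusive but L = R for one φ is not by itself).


LHS = -60/π + 192/π^3, RHS = -60/π + 192/π^3. Yes, v = u' weakly.

u(x) = 2*x**3 + x**2 + x + 1, classical derivative u'(x) = 6*x**2 + 2*x + 1.
φ(x) = sin(πx/2), so φ'(x) = π*cos(π*x/2)/2.
Note φ(0) = φ(2) = 0, so the boundary term u·φ vanishes.
LHS = ∫_0^2 u(x) φ'(x) dx = ∫_0^2 (π*x^3*cos(π*x/2) + π*x^2*cos(π*x/2)/2 + π*x*cos(π*x/2)/2 + π*cos(π*x/2)/2) dx. Term by term:
  ∫_0^2 π*cos(π*x/2)/2 dx = 0;  ∫_0^2 π*x^3*cos(π*x/2) dx = -48/π + 192/π^3;  ∫_0^2 π*x*cos(π*x/2)/2 dx = -4/π;
  ∫_0^2 π*x^2*cos(π*x/2)/2 dx = -8/π.
Sum: 0 + -48/π + 192/π^3 − 4/π − 8/π = -60/π + 192/π^3.
So LHS = -60/π + 192/π^3.
∫_0^2 v(x) φ(x) dx = ∫_0^2 (6*x^2*sin(π*x/2) + 2*x*sin(π*x/2) + sin(π*x/2)) dx. Term by term:
  ∫_0^2 2*x*sin(π*x/2) dx = 8/π;  ∫_0^2 6*x^2*sin(π*x/2) dx = -192/π^3 + 48/π;  ∫_0^2 sin(π*x/2) dx = 4/π.
Sum: 8/π + -192/π^3 + 48/π + 4/π = -192/π^3 + 60/π.
So RHS = -∫_0^2 v(x) φ(x) dx = -60/π + 192/π^3.
LHS = RHS, so the identity holds for this test φ.
Moreover u is smooth here and v(x) = u'(x) = 6*x**2 + 2*x + 1 pointwise, so the identity holds for every test function. Hence v is the weak derivative of u.


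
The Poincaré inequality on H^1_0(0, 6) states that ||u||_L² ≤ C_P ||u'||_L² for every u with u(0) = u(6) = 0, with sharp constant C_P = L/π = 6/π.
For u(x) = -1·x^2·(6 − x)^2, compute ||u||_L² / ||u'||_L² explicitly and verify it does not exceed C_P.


||u||_L² / ||u'||_L² = sqrt(3) < C_P = 6/π.

u(x) = -1·x^2·(6 − x)^2, so u'(x) = 4*x*(-x^2 + 9*x - 18).
u(x) = -1·x^2·(6 − x)^2 vanishes at x = 0 and x = 6, so u ∈ H^1_0(0, 6). Differentiate via the product rule and integrate the resulting polynomials term by term.
  ∫_0^6 u² dx = ∫_0^6 (x^8 - 24*x^7 + 216*x^6 - 864*x^5 + 1296*x^4) dx. Term by term:
    ∫_0^6 x^8 dx = 1119744;  ∫_0^6 -24*x^7 dx = -5038848;  ∫_0^6 216*x^6 dx = 60466176/7;
    ∫_0^6 -864*x^5 dx = -6718464;  ∫_0^6 1296*x^4 dx = 10077696/5.
  Sum: 1119744 − 5038848 + 60466176/7 − 6718464 + 10077696/5 = 559872/35.
  ∫_0^6 (u')² dx = ∫_0^6 (16*x^6 - 288*x^5 + 1872*x^4 - 5184*x^3 + 5184*x^2) dx. Term by term:
    ∫_0^6 16*x^6 dx = 4478976/7;  ∫_0^6 -288*x^5 dx = -2239488;  ∫_0^6 1872*x^4 dx = 14556672/5;
    ∫_0^6 -5184*x^3 dx = -1679616;  ∫_0^6 5184*x^2 dx = 373248.
  Sum: 4478976/7 − 2239488 + 14556672/5 − 1679616 + 373248 = 186624/35.
∫_0^6 u² dx = 559872/35, so ||u||_L² = 432*sqrt(105)/35.
∫_0^6 (u')² dx = 186624/35, so ||u'||_L² = 432*sqrt(35)/35.
Ratio ||u||_L² / ||u'||_L² = sqrt(3).
Sharp Poincaré constant on H^1_0(0, 6) is C_P = L/π = 6/π, achieved by sin(π/6·x).
A polynomial bump cannot attain the sharp Poincaré constant (only the first sine eigenfunction does), so the ratio is strictly less than C_P, consistent with ||u||_L² ≤ C_P ||u'||_L².


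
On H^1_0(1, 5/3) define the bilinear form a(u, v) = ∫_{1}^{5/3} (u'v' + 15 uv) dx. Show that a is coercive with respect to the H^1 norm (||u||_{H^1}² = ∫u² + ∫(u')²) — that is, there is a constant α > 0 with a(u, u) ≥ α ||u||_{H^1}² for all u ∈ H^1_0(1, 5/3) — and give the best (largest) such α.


α = 1

Coercivity of a(·,·) on H^1_0(1, 5/3) means a(u, u) ≥ α ||u||_{H^1}² for every u ∈ H^1_0.
The interval has length L = 2/3, and Poincaré/coercivity depend only on L. Here a(u, u) = ∫(u')² + (15)·∫u².
Here c = 15 ≥ 1, so a(u,u) = ∫(u')² + c∫u² ≥ ∫(u')² + ∫u² = ||u||_{H^1}², i.e. α = 1 works. No larger α is possible: a(u,u) ≥ α||u||_{H^1}² means (1−α)∫(u')² ≥ (α−c)∫u², and for the modes u_n = sin(nπ(x−x₀)/L) (x₀ the left endpoint) one has ∫u_n²/∫(u_n')² = (L/(nπ))² → 0, so a(u_n,u_n)/||u_n||_{H^1}² → 1. Hence the optimal constant is α = 1.
Therefore α = 1.


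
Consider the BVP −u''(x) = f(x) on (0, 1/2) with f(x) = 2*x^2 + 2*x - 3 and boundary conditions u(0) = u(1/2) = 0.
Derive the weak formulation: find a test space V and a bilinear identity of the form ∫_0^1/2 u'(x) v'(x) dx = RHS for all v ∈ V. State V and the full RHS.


V = H^1_0(0, 1/2) (so v(0) = v(1/2) = 0); weak form: ∫_0^1/2 u'v' dx = ∫_0^1/2 (2*x^2 + 2*x - 3) v dx for all v ∈ V.

Multiply both sides by a test function v and integrate from 0 to 1/2:
  ∫_0^1/2 −u''(x) v(x) dx = ∫_0^1/2 f(x) v(x) dx.
Integrate the LHS by parts once:
  ∫_0^1/2 −u'' v dx = −[u'(x) v(x)]_0^1/2 + ∫_0^1/2 u'(x) v'(x) dx.
Thus ∫_0^1/2 u'(x) v'(x) dx = ∫_0^1/2 f(x) v(x) dx + [u'(x) v(x)]_0^1/2.
Choose V so that boundary terms are either known or forced to vanish.
u is Dirichlet: u(0) = u(1/2) = 0. Let V = H^1_0(0, 1/2); then v(0) = v(1/2) = 0, and [u' v]_0^1/2 = 0.
Weak formulation: find u (satisfying any essential BC) such that ∫_0^1/2 u'(x) v'(x) dx = ∫_0^1/2 f v dx for all v ∈ V.
Substituting f(x) = 2*x^2 + 2*x - 3, the right-hand side is ∫_0^1/2 (2*x^2 + 2*x - 3) v dx.
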